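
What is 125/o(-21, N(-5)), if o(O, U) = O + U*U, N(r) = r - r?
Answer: -125/21 ≈ -5.9524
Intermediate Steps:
N(r) = 0
o(O, U) = O + U**2
125/o(-21, N(-5)) = 125/(-21 + 0**2) = 125/(-21 + 0) = 125/(-21) = 125*(-1/21) = -125/21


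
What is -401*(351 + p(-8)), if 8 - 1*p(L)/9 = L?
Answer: -198495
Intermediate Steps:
p(L) = 72 - 9*L
-401*(351 + p(-8)) = -401*(351 + (72 - 9*(-8))) = -401*(351 + (72 + 72)) = -401*(351 + 144) = -401*495 = -198495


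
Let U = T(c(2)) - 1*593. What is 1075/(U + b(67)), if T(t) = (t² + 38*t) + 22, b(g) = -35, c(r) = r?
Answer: -1075/526 ≈ -2.0437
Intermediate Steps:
T(t) = 22 + t² + 38*t
U = -491 (U = (22 + 2² + 38*2) - 1*593 = (22 + 4 + 76) - 593 = 102 - 593 = -491)
1075/(U + b(67)) = 1075/(-491 - 35) = 1075/(-526) = 1075*(-1/526) = -1075/526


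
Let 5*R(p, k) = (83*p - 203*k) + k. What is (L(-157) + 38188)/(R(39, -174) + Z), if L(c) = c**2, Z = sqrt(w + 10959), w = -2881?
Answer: 482399649/58928251 - 62837*sqrt(8078)/58928251 ≈ 8.0904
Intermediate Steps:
R(p, k) = -202*k/5 + 83*p/5 (R(p, k) = ((83*p - 203*k) + k)/5 = ((-203*k + 83*p) + k)/5 = (-202*k + 83*p)/5 = -202*k/5 + 83*p/5)
Z = sqrt(8078) (Z = sqrt(-2881 + 10959) = sqrt(8078) ≈ 89.878)
(L(-157) + 38188)/(R(39, -174) + Z) = ((-157)**2 + 38188)/((-202/5*(-174) + (83/5)*39) + sqrt(8078)) = (24649 + 38188)/((35148/5 + 3237/5) + sqrt(8078)) = 62837/(7677 + sqrt(8078))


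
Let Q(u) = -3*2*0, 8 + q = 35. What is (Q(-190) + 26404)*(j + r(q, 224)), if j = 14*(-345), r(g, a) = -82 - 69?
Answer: -131518324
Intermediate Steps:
q = 27 (q = -8 + 35 = 27)
r(g, a) = -151
Q(u) = 0 (Q(u) = -6*0 = 0)
j = -4830
(Q(-190) + 26404)*(j + r(q, 224)) = (0 + 26404)*(-4830 - 151) = 26404*(-4981) = -131518324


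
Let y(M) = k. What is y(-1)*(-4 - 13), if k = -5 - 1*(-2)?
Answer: 51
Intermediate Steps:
k = -3 (k = -5 + 2 = -3)
y(M) = -3
y(-1)*(-4 - 13) = -3*(-4 - 13) = -3*(-17) = 51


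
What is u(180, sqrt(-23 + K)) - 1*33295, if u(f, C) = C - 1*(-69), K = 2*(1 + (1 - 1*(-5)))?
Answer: -33226 + 3*I ≈ -33226.0 + 3.0*I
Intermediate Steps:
K = 14 (K = 2*(1 + (1 + 5)) = 2*(1 + 6) = 2*7 = 14)
u(f, C) = 69 + C (u(f, C) = C + 69 = 69 + C)
u(180, sqrt(-23 + K)) - 1*33295 = (69 + sqrt(-23 + 14)) - 1*33295 = (69 + sqrt(-9)) - 33295 = (69 + 3*I) - 33295 = -33226 + 3*I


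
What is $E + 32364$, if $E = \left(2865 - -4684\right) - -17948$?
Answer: $57861$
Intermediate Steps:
$E = 25497$ ($E = \left(2865 + 4684\right) + 17948 = 7549 + 17948 = 25497$)
$E + 32364 = 25497 + 32364 = 57861$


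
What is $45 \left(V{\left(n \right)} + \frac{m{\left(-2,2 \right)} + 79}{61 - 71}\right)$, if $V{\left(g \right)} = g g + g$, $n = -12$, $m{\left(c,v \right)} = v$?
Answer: $\frac{11151}{2} \approx 5575.5$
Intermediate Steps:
$V{\left(g \right)} = g + g^{2}$ ($V{\left(g \right)} = g^{2} + g = g + g^{2}$)
$45 \left(V{\left(n \right)} + \frac{m{\left(-2,2 \right)} + 79}{61 - 71}\right) = 45 \left(- 12 \left(1 - 12\right) + \frac{2 + 79}{61 - 71}\right) = 45 \left(\left(-12\right) \left(-11\right) + \frac{81}{-10}\right) = 45 \left(132 + 81 \left(- \frac{1}{10}\right)\right) = 45 \left(132 - \frac{81}{10}\right) = 45 \cdot \frac{1239}{10} = \frac{11151}{2}$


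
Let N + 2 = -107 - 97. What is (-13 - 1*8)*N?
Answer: 4326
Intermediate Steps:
N = -206 (N = -2 + (-107 - 97) = -2 - 204 = -206)
(-13 - 1*8)*N = (-13 - 1*8)*(-206) = (-13 - 8)*(-206) = -21*(-206) = 4326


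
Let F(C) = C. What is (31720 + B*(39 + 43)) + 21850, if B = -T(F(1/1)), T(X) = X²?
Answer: 53488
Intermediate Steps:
B = -1 (B = -(1/1)² = -(1*1)² = -1*1² = -1*1 = -1)
(31720 + B*(39 + 43)) + 21850 = (31720 - (39 + 43)) + 21850 = (31720 - 1*82) + 21850 = (31720 - 82) + 21850 = 31638 + 21850 = 53488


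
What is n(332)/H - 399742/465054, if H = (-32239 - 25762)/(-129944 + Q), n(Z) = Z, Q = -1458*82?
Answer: 19249548800129/13486798527 ≈ 1427.3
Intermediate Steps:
Q = -119556
H = 58001/249500 (H = (-32239 - 25762)/(-129944 - 119556) = -58001/(-249500) = -58001*(-1/249500) = 58001/249500 ≈ 0.23247)
n(332)/H - 399742/465054 = 332/(58001/249500) - 399742/465054 = 332*(249500/58001) - 399742*1/465054 = 82834000/58001 - 199871/232527 = 19249548800129/13486798527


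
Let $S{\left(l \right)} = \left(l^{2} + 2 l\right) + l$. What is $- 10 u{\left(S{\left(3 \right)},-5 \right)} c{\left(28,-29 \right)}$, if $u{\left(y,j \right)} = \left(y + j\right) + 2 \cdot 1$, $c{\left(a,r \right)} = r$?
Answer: $4350$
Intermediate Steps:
$S{\left(l \right)} = l^{2} + 3 l$
$u{\left(y,j \right)} = 2 + j + y$ ($u{\left(y,j \right)} = \left(j + y\right) + 2 = 2 + j + y$)
$- 10 u{\left(S{\left(3 \right)},-5 \right)} c{\left(28,-29 \right)} = - 10 \left(2 - 5 + 3 \left(3 + 3\right)\right) \left(-29\right) = - 10 \left(2 - 5 + 3 \cdot 6\right) \left(-29\right) = - 10 \left(2 - 5 + 18\right) \left(-29\right) = \left(-10\right) 15 \left(-29\right) = \left(-150\right) \left(-29\right) = 4350$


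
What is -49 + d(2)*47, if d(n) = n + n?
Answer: 139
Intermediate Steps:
d(n) = 2*n
-49 + d(2)*47 = -49 + (2*2)*47 = -49 + 4*47 = -49 + 188 = 139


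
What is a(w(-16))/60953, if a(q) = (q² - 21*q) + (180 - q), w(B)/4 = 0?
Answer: 180/60953 ≈ 0.0029531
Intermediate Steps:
w(B) = 0 (w(B) = 4*0 = 0)
a(q) = 180 + q² - 22*q
a(w(-16))/60953 = (180 + 0² - 22*0)/60953 = (180 + 0 + 0)*(1/60953) = 180*(1/60953) = 180/60953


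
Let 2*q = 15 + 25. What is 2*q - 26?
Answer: 14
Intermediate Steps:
q = 20 (q = (15 + 25)/2 = (½)*40 = 20)
2*q - 26 = 2*20 - 26 = 40 - 26 = 14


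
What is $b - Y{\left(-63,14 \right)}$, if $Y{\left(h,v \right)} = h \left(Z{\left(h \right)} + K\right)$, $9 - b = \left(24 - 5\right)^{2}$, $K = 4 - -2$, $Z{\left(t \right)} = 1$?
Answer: $89$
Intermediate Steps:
$K = 6$ ($K = 4 + 2 = 6$)
$b = -352$ ($b = 9 - \left(24 - 5\right)^{2} = 9 - 19^{2} = 9 - 361 = -352$)
$Y{\left(h,v \right)} = 7 h$ ($Y{\left(h,v \right)} = h \left(1 + 6\right) = h 7 = 7 h$)
$b - Y{\left(-63,14 \right)} = -352 - 7 \left(-63\right) = -352 - -441 = -352 + 441 = 89$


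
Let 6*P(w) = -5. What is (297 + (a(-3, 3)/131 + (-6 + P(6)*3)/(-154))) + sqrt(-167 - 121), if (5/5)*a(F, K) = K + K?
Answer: 11987431/40348 + 12*I*sqrt(2) ≈ 297.1 + 16.971*I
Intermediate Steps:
a(F, K) = 2*K (a(F, K) = K + K = 2*K)
P(w) = -5/6 (P(w) = (1/6)*(-5) = -5/6)
(297 + (a(-3, 3)/131 + (-6 + P(6)*3)/(-154))) + sqrt(-167 - 121) = (297 + ((2*3)/131 + (-6 - 5/6*3)/(-154))) + sqrt(-167 - 121) = (297 + (6*(1/131) + (-6 - 5/2)*(-1/154))) + sqrt(-288) = (297 + (6/131 - 17/2*(-1/154))) + 12*I*sqrt(2) = (297 + (6/131 + 17/308)) + 12*I*sqrt(2) = (297 + 4075/40348) + 12*I*sqrt(2) = 11987431/40348 + 12*I*sqrt(2)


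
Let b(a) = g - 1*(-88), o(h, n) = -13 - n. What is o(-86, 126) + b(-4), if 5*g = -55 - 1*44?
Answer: -354/5 ≈ -70.800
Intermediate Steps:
g = -99/5 (g = (-55 - 1*44)/5 = (-55 - 44)/5 = (⅕)*(-99) = -99/5 ≈ -19.800)
b(a) = 341/5 (b(a) = -99/5 - 1*(-88) = -99/5 + 88 = 341/5)
o(-86, 126) + b(-4) = (-13 - 1*126) + 341/5 = (-13 - 126) + 341/5 = -139 + 341/5 = -354/5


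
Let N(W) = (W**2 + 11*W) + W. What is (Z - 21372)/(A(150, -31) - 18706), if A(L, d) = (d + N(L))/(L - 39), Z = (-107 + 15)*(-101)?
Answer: 1340880/2052097 ≈ 0.65342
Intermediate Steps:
N(W) = W**2 + 12*W
Z = 9292 (Z = -92*(-101) = 9292)
A(L, d) = (d + L*(12 + L))/(-39 + L) (A(L, d) = (d + L*(12 + L))/(L - 39) = (d + L*(12 + L))/(-39 + L))
(Z - 21372)/(A(150, -31) - 18706) = (9292 - 21372)/((-31 + 150*(12 + 150))/(-39 + 150) - 18706) = -12080/((-31 + 150*162)/111 - 18706) = -12080/((-31 + 24300)/111 - 18706) = -12080/((1/111)*24269 - 18706) = -12080/(24269/111 - 18706) = -12080/(-2052097/111) = -12080*(-111/2052097) = 1340880/2052097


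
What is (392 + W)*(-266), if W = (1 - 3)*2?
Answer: -103208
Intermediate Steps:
W = -4 (W = -2*2 = -4)
(392 + W)*(-266) = (392 - 4)*(-266) = 388*(-266) = -103208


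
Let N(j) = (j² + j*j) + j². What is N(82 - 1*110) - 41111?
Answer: -38759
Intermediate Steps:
N(j) = 3*j² (N(j) = (j² + j²) + j² = 2*j² + j² = 3*j²)
N(82 - 1*110) - 41111 = 3*(82 - 1*110)² - 41111 = 3*(82 - 110)² - 41111 = 3*(-28)² - 41111 = 3*784 - 41111 = 2352 - 41111 = -38759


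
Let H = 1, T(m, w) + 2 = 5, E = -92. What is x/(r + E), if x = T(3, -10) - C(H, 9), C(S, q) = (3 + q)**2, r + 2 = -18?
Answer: 141/112 ≈ 1.2589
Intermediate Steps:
T(m, w) = 3 (T(m, w) = -2 + 5 = 3)
r = -20 (r = -2 - 18 = -20)
x = -141 (x = 3 - (3 + 9)**2 = 3 - 1*12**2 = 3 - 1*144 = 3 - 144 = -141)
x/(r + E) = -141/(-20 - 92) = -141/(-112) = -141*(-1/112) = 141/112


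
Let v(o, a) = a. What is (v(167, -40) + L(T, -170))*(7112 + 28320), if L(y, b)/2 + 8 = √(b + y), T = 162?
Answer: -1984192 + 141728*I*√2 ≈ -1.9842e+6 + 2.0043e+5*I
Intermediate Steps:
L(y, b) = -16 + 2*√(b + y)
(v(167, -40) + L(T, -170))*(7112 + 28320) = (-40 + (-16 + 2*√(-170 + 162)))*(7112 + 28320) = (-40 + (-16 + 2*√(-8)))*35432 = (-40 + (-16 + 2*(2*I*√2)))*35432 = (-40 + (-16 + 4*I*√2))*35432 = (-56 + 4*I*√2)*35432 = -1984192 + 141728*I*√2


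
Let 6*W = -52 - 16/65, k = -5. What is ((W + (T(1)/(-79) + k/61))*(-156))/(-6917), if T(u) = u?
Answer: -33086328/166665115 ≈ -0.19852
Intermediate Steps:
W = -566/65 (W = (-52 - 16/65)/6 = (⅙)*(-3396/65) = -566/65 ≈ -8.7077)
((W + (T(1)/(-79) + k/61))*(-156))/(-6917) = ((-566/65 + (1/(-79) - 5/61))*(-156))/(-6917) = ((-566/65 + (1*(-1/79) - 5*1/61))*(-156))*(-1/6917) = ((-566/65 + (-1/79 - 5/61))*(-156))*(-1/6917) = ((-566/65 - 456/4819)*(-156))*(-1/6917) = -2757194/313235*(-156)*(-1/6917) = (33086328/24095)*(-1/6917) = -33086328/166665115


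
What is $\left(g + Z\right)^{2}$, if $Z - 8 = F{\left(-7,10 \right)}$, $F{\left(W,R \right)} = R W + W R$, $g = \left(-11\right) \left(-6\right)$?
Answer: $4356$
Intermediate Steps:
$g = 66$
$F{\left(W,R \right)} = 2 R W$ ($F{\left(W,R \right)} = R W + R W = 2 R W$)
$Z = -132$ ($Z = 8 + 2 \cdot 10 \left(-7\right) = 8 - 140 = -132$)
$\left(g + Z\right)^{2} = \left(66 - 132\right)^{2} = \left(-66\right)^{2} = 4356$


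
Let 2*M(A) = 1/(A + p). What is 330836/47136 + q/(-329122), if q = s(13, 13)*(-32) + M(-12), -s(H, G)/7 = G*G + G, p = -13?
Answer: 334261770271/48479670600 ≈ 6.8949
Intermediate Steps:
s(H, G) = -7*G - 7*G² (s(H, G) = -7*(G*G + G) = -7*(G² + G) = -7*(G + G²) = -7*G - 7*G²)
M(A) = 1/(2*(-13 + A)) (M(A) = 1/(2*(A - 13)) = 1/(2*(-13 + A)))
q = 2038399/50 (q = -7*13*(1 + 13)*(-32) + 1/(2*(-13 - 12)) = -7*13*14*(-32) + (½)/(-25) = -1274*(-32) + (½)*(-1/25) = 40768 - 1/50 = 2038399/50 ≈ 40768.)
330836/47136 + q/(-329122) = 330836/47136 + (2038399/50)/(-329122) = 330836*(1/47136) + (2038399/50)*(-1/329122) = 82709/11784 - 2038399/16456100 = 334261770271/48479670600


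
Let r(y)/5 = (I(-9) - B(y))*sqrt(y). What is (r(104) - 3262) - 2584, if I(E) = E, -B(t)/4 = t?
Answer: -5846 + 4070*sqrt(26) ≈ 14907.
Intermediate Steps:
B(t) = -4*t
r(y) = 5*sqrt(y)*(-9 + 4*y) (r(y) = 5*((-9 - (-4)*y)*sqrt(y)) = 5*((-9 + 4*y)*sqrt(y)) = 5*(sqrt(y)*(-9 + 4*y)) = 5*sqrt(y)*(-9 + 4*y))
(r(104) - 3262) - 2584 = (sqrt(104)*(-45 + 20*104) - 3262) - 2584 = ((2*sqrt(26))*(-45 + 2080) - 3262) - 2584 = ((2*sqrt(26))*2035 - 3262) - 2584 = (4070*sqrt(26) - 3262) - 2584 = (-3262 + 4070*sqrt(26)) - 2584 = -5846 + 4070*sqrt(26)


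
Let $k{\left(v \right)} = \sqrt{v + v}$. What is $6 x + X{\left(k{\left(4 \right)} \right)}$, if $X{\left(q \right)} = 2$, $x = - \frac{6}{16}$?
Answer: $- \frac{1}{4} \approx -0.25$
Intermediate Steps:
$k{\left(v \right)} = \sqrt{2} \sqrt{v}$ ($k{\left(v \right)} = \sqrt{2 v} = \sqrt{2} \sqrt{v}$)
$x = - \frac{3}{8}$ ($x = \left(-6\right) \frac{1}{16} = - \frac{3}{8} \approx -0.375$)
$6 x + X{\left(k{\left(4 \right)} \right)} = 6 \left(- \frac{3}{8}\right) + 2 = - \frac{9}{4} + 2 = - \frac{1}{4}$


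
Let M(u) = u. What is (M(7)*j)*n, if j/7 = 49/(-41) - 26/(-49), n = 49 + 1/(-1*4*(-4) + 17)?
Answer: -720010/451 ≈ -1596.5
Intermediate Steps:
n = 1618/33 (n = 49 + 1/(-4*(-4) + 17) = 49 + 1/(16 + 17) = 49 + 1/33 = 1618/33 ≈ 49.030)
j = -1335/287 (j = 7*(49/(-41) - 26/(-49)) = 7*(49*(-1/41) - 26*(-1/49)) = 7*(-49/41 + 26/49) = 7*(-1335/2009) = -1335/287 ≈ -4.6516)
(M(7)*j)*n = (7*(-1335/287))*(1618/33) = -1335/41*1618/33 = -720010/451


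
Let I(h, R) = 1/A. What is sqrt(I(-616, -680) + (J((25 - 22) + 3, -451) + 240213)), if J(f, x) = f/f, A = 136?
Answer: sqrt(1110749570)/68 ≈ 490.12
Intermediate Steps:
J(f, x) = 1
I(h, R) = 1/136
sqrt(I(-616, -680) + (J((25 - 22) + 3, -451) + 240213)) = sqrt(1/136 + (1 + 240213)) = sqrt(1/136 + 240214) = sqrt(32669105/136) = sqrt(1110749570)/68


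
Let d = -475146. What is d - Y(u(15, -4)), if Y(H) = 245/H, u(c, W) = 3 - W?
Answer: -475181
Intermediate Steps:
d - Y(u(15, -4)) = -475146 - 245/(3 - 1*(-4)) = -475146 - 245/(3 + 4) = -475146 - 245/7 = -475146 - 1*35 = -475146 - 35 = -475181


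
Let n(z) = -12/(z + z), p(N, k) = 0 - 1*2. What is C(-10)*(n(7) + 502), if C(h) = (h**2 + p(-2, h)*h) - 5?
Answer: 403420/7 ≈ 57631.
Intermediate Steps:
p(N, k) = -2 (p(N, k) = 0 - 2 = -2)
C(h) = -5 + h**2 - 2*h (C(h) = (h**2 - 2*h) - 5 = -5 + h**2 - 2*h)
n(z) = -6/z (n(z) = -12*1/(2*z) = -6/z)
C(-10)*(n(7) + 502) = (-5 + (-10)**2 - 2*(-10))*(-6/7 + 502) = (-5 + 100 + 20)*(-6*1/7 + 502) = 115*(-6/7 + 502) = 115*(3508/7) = 403420/7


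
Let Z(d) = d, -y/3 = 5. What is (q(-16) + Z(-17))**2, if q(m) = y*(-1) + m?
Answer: 324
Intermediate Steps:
y = -15 (y = -3*5 = -15)
q(m) = 15 + m (q(m) = -15*(-1) + m = 15 + m)
(q(-16) + Z(-17))**2 = ((15 - 16) - 17)**2 = (-1 - 17)**2 = (-18)**2 = 324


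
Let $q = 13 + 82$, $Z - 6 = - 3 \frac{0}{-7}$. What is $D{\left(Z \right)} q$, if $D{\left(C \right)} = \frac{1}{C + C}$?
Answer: $\frac{95}{12} \approx 7.9167$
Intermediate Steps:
$Z = 6$ ($Z = 6 - 3 \frac{0}{-7} = 6 - 3 \cdot 0 \left(- \frac{1}{7}\right) = 6 - 0 = 6 + 0 = 6$)
$D{\left(C \right)} = \frac{1}{2 C}$
$q = 95$
$D{\left(Z \right)} q = \frac{1}{2 \cdot 6} \cdot 95 = \frac{1}{2} \cdot \frac{1}{6} \cdot 95 = \frac{1}{12} \cdot 95 = \frac{95}{12}$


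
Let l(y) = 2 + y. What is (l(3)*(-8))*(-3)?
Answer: 120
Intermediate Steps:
(l(3)*(-8))*(-3) = ((2 + 3)*(-8))*(-3) = (5*(-8))*(-3) = -40*(-3) = 120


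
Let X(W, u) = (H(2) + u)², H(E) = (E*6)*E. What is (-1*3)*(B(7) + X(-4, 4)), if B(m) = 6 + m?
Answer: -2391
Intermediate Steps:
H(E) = 6*E² (H(E) = (6*E)*E = 6*E²)
X(W, u) = (24 + u)² (X(W, u) = (6*2² + u)² = (6*4 + u)² = (24 + u)²)
(-1*3)*(B(7) + X(-4, 4)) = (-1*3)*((6 + 7) + (24 + 4)²) = -3*(13 + 28²) = -3*(13 + 784) = -3*797 = -2391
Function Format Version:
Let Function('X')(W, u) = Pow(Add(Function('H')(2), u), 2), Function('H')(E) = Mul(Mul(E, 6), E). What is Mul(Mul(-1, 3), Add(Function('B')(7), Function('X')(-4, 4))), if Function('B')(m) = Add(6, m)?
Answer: -2391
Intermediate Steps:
Function('H')(E) = Mul(6, Pow(E, 2)) (Function('H')(E) = Mul(Mul(6, E), E) = Mul(6, Pow(E, 2)))
Function('X')(W, u) = Pow(Add(24, u), 2) (Function('X')(W, u) = Pow(Add(Mul(6, Pow(2, 2)), u), 2) = Pow(Add(Mul(6, 4), u), 2) = Pow(Add(24, u), 2))
Mul(Mul(-1, 3), Add(Function('B')(7), Function('X')(-4, 4))) = Mul(Mul(-1, 3), Add(Add(6, 7), Pow(Add(24, 4), 2))) = Mul(-3, Add(13, Pow(28, 2))) = Mul(-3, Add(13, 784)) = Mul(-3, 797) = -2391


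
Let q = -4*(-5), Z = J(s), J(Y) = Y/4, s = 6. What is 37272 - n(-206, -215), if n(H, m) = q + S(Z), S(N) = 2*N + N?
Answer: 74495/2 ≈ 37248.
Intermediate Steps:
J(Y) = Y/4 (J(Y) = Y*(¼) = Y/4)
Z = 3/2 (Z = (¼)*6 = 3/2 ≈ 1.5000)
q = 20
S(N) = 3*N
n(H, m) = 49/2 (n(H, m) = 20 + 3*(3/2) = 20 + 9/2 = 49/2)
37272 - n(-206, -215) = 37272 - 1*49/2 = 37272 - 49/2 = 74495/2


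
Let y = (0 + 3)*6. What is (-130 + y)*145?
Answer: -16240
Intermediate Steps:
y = 18 (y = 3*6 = 18)
(-130 + y)*145 = (-130 + 18)*145 = -112*145 = -16240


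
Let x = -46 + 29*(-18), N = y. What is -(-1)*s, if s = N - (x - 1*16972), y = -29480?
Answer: -11940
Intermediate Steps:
N = -29480
x = -568 (x = -46 - 522 = -568)
s = -11940 (s = -29480 - (-568 - 1*16972) = -29480 - (-568 - 16972) = -29480 - 1*(-17540) = -29480 + 17540 = -11940)
-(-1)*s = -(-1)*(-11940) = -1*11940 = -11940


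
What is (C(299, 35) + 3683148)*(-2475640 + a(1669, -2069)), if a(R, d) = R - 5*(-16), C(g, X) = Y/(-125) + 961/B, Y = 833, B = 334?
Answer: -380413363145493573/41750 ≈ -9.1117e+12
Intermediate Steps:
C(g, X) = -158097/41750 (C(g, X) = 833/(-125) + 961/334 = 833*(-1/125) + 961*(1/334) = -833/125 + 961/334 = -158097/41750)
a(R, d) = 80 + R (a(R, d) = R + 80 = 80 + R)
(C(299, 35) + 3683148)*(-2475640 + a(1669, -2069)) = (-158097/41750 + 3683148)*(-2475640 + (80 + 1669)) = 153771270903*(-2475640 + 1749)/41750 = (153771270903/41750)*(-2473891) = -380413363145493573/41750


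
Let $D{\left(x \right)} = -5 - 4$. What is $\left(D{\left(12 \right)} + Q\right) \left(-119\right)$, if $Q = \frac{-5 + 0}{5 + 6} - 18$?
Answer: $\frac{35938}{11} \approx 3267.1$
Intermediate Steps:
$Q = - \frac{203}{11}$ ($Q = - \frac{5}{11} - 18 = - \frac{203}{11} \approx -18.455$)
$D{\left(x \right)} = -9$ ($D{\left(x \right)} = -5 - 4 = -9$)
$\left(D{\left(12 \right)} + Q\right) \left(-119\right) = \left(-9 - \frac{203}{11}\right) \left(-119\right) = \left(- \frac{302}{11}\right) \left(-119\right) = \frac{35938}{11}$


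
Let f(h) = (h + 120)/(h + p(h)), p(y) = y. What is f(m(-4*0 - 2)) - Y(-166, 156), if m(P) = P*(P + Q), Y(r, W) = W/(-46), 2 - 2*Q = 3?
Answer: 731/46 ≈ 15.891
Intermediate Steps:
Q = -½ (Q = 1 - ½*3 = 1 - 3/2 = -½ ≈ -0.50000)
Y(r, W) = -W/46 (Y(r, W) = W*(-1/46) = -W/46)
m(P) = P*(-½ + P) (m(P) = P*(P - ½) = P*(-½ + P))
f(h) = (120 + h)/(2*h) (f(h) = (h + 120)/(h + h) = (120 + h)/((2*h)) = (120 + h)*(1/(2*h)) = (120 + h)/(2*h))
f(m(-4*0 - 2)) - Y(-166, 156) = (120 + (-4*0 - 2)*(-½ + (-4*0 - 2)))/(2*(((-4*0 - 2)*(-½ + (-4*0 - 2))))) - (-1)*156/46 = (120 + (0 - 2)*(-½ + (0 - 2)))/(2*(((0 - 2)*(-½ + (0 - 2))))) - 1*(-78/23) = (120 - 2*(-½ - 2))/(2*((-2*(-½ - 2)))) + 78/23 = (120 - 2*(-5/2))/(2*((-2*(-5/2)))) + 78/23 = (½)*(120 + 5)/5 + 78/23 = (½)*(⅕)*125 + 78/23 = 25/2 + 78/23 = 731/46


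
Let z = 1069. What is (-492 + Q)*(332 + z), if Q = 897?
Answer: 567405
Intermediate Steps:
(-492 + Q)*(332 + z) = (-492 + 897)*(332 + 1069) = 405*1401 = 567405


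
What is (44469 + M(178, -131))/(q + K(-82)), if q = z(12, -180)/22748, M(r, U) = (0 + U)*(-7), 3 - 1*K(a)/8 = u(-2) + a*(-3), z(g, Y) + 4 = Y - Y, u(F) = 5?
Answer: -258110182/11283009 ≈ -22.876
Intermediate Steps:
z(g, Y) = -4 (z(g, Y) = -4 + (Y - Y) = -4 + 0 = -4)
K(a) = -16 + 24*a (K(a) = 24 - 8*(5 + a*(-3)) = 24 - 8*(5 - 3*a) = 24 + (-40 + 24*a) = -16 + 24*a)
M(r, U) = -7*U (M(r, U) = U*(-7) = -7*U)
q = -1/5687 (q = -4/22748 = -4*1/22748 = -1/5687 ≈ -0.00017584)
(44469 + M(178, -131))/(q + K(-82)) = (44469 - 7*(-131))/(-1/5687 + (-16 + 24*(-82))) = (44469 + 917)/(-1/5687 + (-16 - 1968)) = 45386/(-1/5687 - 1984) = 45386/(-11283009/5687) = 45386*(-5687/11283009) = -258110182/11283009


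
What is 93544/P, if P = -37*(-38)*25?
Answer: 46772/17575 ≈ 2.6613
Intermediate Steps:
P = 35150 (P = 1406*25 = 35150)
93544/P = 93544/35150 = 93544*(1/35150) = 46772/17575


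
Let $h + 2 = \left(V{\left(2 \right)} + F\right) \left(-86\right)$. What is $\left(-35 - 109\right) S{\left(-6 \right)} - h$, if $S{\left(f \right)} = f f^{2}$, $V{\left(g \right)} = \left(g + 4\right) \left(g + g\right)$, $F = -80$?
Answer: $26290$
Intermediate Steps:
$V{\left(g \right)} = 2 g \left(4 + g\right)$ ($V{\left(g \right)} = \left(4 + g\right) 2 g = 2 g \left(4 + g\right)$)
$S{\left(f \right)} = f^{3}$
$h = 4814$ ($h = -2 + \left(2 \cdot 2 \left(4 + 2\right) - 80\right) \left(-86\right) = -2 + \left(2 \cdot 2 \cdot 6 - 80\right) \left(-86\right) = -2 + \left(24 - 80\right) \left(-86\right) = -2 - -4816 = -2 + 4816 = 4814$)
$\left(-35 - 109\right) S{\left(-6 \right)} - h = \left(-35 - 109\right) \left(-6\right)^{3} - 4814 = \left(-144\right) \left(-216\right) - 4814 = 31104 - 4814 = 26290$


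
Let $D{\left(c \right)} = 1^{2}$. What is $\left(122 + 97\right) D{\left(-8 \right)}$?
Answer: $219$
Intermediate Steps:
$D{\left(c \right)} = 1$
$\left(122 + 97\right) D{\left(-8 \right)} = \left(122 + 97\right) 1 = 219 \cdot 1 = 219$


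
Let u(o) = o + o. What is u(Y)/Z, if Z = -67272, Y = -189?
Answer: 63/11212 ≈ 0.0056190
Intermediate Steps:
u(o) = 2*o
u(Y)/Z = (2*(-189))/(-67272) = -378*(-1/67272) = 63/11212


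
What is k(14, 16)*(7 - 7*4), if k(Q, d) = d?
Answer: -336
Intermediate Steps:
k(14, 16)*(7 - 7*4) = 16*(7 - 7*4) = 16*(7 - 28) = 16*(-21) = -336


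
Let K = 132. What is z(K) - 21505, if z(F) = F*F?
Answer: -4081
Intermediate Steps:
z(F) = F²
z(K) - 21505 = 132² - 21505 = 17424 - 21505 = -4081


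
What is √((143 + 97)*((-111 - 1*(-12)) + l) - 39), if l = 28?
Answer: I*√17079 ≈ 130.69*I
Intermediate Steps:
√((143 + 97)*((-111 - 1*(-12)) + l) - 39) = √((143 + 97)*((-111 - 1*(-12)) + 28) - 39) = √(240*((-111 + 12) + 28) - 39) = √(240*(-99 + 28) - 39) = √(240*(-71) - 39) = √(-17040 - 39) = √(-17079) = I*√17079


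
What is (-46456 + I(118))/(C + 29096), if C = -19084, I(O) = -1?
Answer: -46457/10012 ≈ -4.6401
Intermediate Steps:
(-46456 + I(118))/(C + 29096) = (-46456 - 1)/(-19084 + 29096) = -46457/10012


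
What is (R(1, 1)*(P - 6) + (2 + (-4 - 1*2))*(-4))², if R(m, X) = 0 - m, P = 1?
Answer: 441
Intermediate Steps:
R(m, X) = -m
(R(1, 1)*(P - 6) + (2 + (-4 - 1*2))*(-4))² = ((-1*1)*(1 - 6) + (2 + (-4 - 1*2))*(-4))² = (-1*(-5) + (2 + (-4 - 2))*(-4))² = (5 + (2 - 6)*(-4))² = (5 - 4*(-4))² = (5 + 16)² = 21² = 441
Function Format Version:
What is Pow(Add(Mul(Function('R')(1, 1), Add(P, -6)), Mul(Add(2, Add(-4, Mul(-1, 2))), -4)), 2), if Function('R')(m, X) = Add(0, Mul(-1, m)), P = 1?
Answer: 441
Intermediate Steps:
Function('R')(m, X) = Mul(-1, m)
Pow(Add(Mul(Function('R')(1, 1), Add(P, -6)), Mul(Add(2, Add(-4, Mul(-1, 2))), -4)), 2) = Pow(Add(Mul(Mul(-1, 1), Add(1, -6)), Mul(Add(2, Add(-4, Mul(-1, 2))), -4)), 2) = Pow(Add(Mul(-1, -5), Mul(Add(2, Add(-4, -2)), -4)), 2) = Pow(Add(5, Mul(Add(2, -6), -4)), 2) = Pow(Add(5, Mul(-4, -4)), 2) = Pow(Add(5, 16), 2) = Pow(21, 2) = 441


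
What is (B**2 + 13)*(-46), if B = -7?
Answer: -2852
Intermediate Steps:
(B**2 + 13)*(-46) = ((-7)**2 + 13)*(-46) = (49 + 13)*(-46) = 62*(-46) = -2852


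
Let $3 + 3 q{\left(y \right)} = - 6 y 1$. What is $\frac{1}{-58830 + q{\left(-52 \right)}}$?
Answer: $- \frac{1}{58727} \approx -1.7028 \cdot 10^{-5}$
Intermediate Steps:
$q{\left(y \right)} = -1 - 2 y$ ($q{\left(y \right)} = -1 + \frac{- 6 y 1}{3} = -1 + \frac{\left(-6\right) y}{3} = -1 - 2 y$)
$\frac{1}{-58830 + q{\left(-52 \right)}} = \frac{1}{-58830 - -103} = \frac{1}{-58830 + \left(-1 + 104\right)} = \frac{1}{-58830 + 103} = \frac{1}{-58727} = - \frac{1}{58727}$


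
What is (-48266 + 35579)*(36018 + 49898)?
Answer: -1090016292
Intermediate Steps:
(-48266 + 35579)*(36018 + 49898) = -12687*85916 = -1090016292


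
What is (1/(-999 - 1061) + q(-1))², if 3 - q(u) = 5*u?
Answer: 271557441/4243600 ≈ 63.992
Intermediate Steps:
q(u) = 3 - 5*u
(1/(-999 - 1061) + q(-1))² = (1/(-999 - 1061) + (3 - 5*(-1)))² = (1/(-2060) + (3 + 5))² = (-1/2060 + 8)² = (16479/2060)² = 271557441/4243600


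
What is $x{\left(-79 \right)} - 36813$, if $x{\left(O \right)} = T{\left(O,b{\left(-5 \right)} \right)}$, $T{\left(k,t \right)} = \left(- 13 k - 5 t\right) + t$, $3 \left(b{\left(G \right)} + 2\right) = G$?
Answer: $- \frac{107314}{3} \approx -35771.0$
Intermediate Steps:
$b{\left(G \right)} = -2 + \frac{G}{3}$
$T{\left(k,t \right)} = - 13 k - 4 t$
$x{\left(O \right)} = \frac{44}{3} - 13 O$ ($x{\left(O \right)} = - 13 O - 4 \left(-2 + \frac{1}{3} \left(-5\right)\right) = - 13 O - 4 \left(-2 - \frac{5}{3}\right) = - 13 O - - \frac{44}{3} = - 13 O + \frac{44}{3} = \frac{44}{3} - 13 O$)
$x{\left(-79 \right)} - 36813 = \left(\frac{44}{3} - -1027\right) - 36813 = \left(\frac{44}{3} + 1027\right) - 36813 = \frac{3125}{3} - 36813 = - \frac{107314}{3}$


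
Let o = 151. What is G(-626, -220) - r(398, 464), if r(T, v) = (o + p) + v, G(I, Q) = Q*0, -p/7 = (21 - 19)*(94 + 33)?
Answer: 1163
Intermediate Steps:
p = -1778 (p = -7*(21 - 19)*(94 + 33) = -14*127 = -7*254 = -1778)
G(I, Q) = 0
r(T, v) = -1627 + v (r(T, v) = (151 - 1778) + v = -1627 + v)
G(-626, -220) - r(398, 464) = 0 - (-1627 + 464) = 0 - 1*(-1163) = 0 + 1163 = 1163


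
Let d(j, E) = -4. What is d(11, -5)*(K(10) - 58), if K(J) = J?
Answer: 192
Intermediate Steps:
d(11, -5)*(K(10) - 58) = -4*(10 - 58) = -4*(-48) = 192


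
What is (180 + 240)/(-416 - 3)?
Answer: -420/419 ≈ -1.0024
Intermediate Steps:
(180 + 240)/(-416 - 3) = 420/(-419) = 420*(-1/419) = -420/419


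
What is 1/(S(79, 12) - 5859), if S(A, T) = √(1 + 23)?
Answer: -1953/11442619 - 2*√6/34327857 ≈ -0.00017082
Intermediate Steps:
S(A, T) = 2*√6 (S(A, T) = √24 = 2*√6)
1/(S(79, 12) - 5859) = 1/(2*√6 - 5859) = 1/(-5859 + 2*√6)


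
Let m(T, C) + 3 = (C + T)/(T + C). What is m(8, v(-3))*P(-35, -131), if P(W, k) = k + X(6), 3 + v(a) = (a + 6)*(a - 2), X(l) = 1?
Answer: 260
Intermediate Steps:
v(a) = -3 + (-2 + a)*(6 + a) (v(a) = -3 + (a + 6)*(a - 2) = -3 + (6 + a)*(-2 + a) = -3 + (-2 + a)*(6 + a))
P(W, k) = 1 + k (P(W, k) = k + 1 = 1 + k)
m(T, C) = -2 (m(T, C) = -3 + (C + T)/(T + C) = -3 + (C + T)/(C + T) = -3 + 1 = -2)
m(8, v(-3))*P(-35, -131) = -2*(1 - 131) = -2*(-130) = 260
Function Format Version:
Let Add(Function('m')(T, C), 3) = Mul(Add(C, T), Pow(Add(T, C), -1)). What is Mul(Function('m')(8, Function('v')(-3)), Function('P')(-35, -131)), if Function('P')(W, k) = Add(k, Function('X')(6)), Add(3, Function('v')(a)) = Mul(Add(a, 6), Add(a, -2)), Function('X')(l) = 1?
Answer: 260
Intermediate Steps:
Function('v')(a) = Add(-3, Mul(Add(-2, a), Add(6, a))) (Function('v')(a) = Add(-3, Mul(Add(a, 6), Add(a, -2))) = Add(-3, Mul(Add(6, a), Add(-2, a))) = Add(-3, Mul(Add(-2, a), Add(6, a))))
Function('P')(W, k) = Add(1, k) (Function('P')(W, k) = Add(k, 1) = Add(1, k))
Function('m')(T, C) = -2 (Function('m')(T, C) = Add(-3, Mul(Add(C, T), Pow(Add(T, C), -1))) = Add(-3, Mul(Add(C, T), Pow(Add(C, T), -1))) = Add(-3, 1) = -2)
Mul(Function('m')(8, Function('v')(-3)), Function('P')(-35, -131)) = Mul(-2, Add(1, -131)) = Mul(-2, -130) = 260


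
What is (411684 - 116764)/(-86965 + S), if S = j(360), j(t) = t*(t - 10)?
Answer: 58984/7807 ≈ 7.5553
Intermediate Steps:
j(t) = t*(-10 + t)
S = 126000 (S = 360*(-10 + 360) = 360*350 = 126000)
(411684 - 116764)/(-86965 + S) = (411684 - 116764)/(-86965 + 126000) = 294920/39035 = 294920*(1/39035) = 58984/7807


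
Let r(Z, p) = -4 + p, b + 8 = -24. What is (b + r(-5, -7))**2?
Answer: 1849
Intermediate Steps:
b = -32 (b = -8 - 24 = -32)
(b + r(-5, -7))**2 = (-32 + (-4 - 7))**2 = (-32 - 11)**2 = (-43)**2 = 1849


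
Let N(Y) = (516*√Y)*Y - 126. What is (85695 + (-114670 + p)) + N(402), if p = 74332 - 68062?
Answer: -22831 + 207432*√402 ≈ 4.1362e+6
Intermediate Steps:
p = 6270
N(Y) = -126 + 516*Y^(3/2) (N(Y) = 516*Y^(3/2) - 126 = -126 + 516*Y^(3/2))
(85695 + (-114670 + p)) + N(402) = (85695 + (-114670 + 6270)) + (-126 + 516*402^(3/2)) = (85695 - 108400) + (-126 + 516*(402*√402)) = -22705 + (-126 + 207432*√402) = -22831 + 207432*√402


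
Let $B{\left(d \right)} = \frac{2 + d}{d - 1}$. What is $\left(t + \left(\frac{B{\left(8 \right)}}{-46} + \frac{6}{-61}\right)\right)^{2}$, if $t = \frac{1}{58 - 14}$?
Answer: $\frac{2125486609}{186731151376} \approx 0.011383$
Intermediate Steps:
$B{\left(d \right)} = \frac{2 + d}{-1 + d}$
$t = \frac{1}{44} \approx 0.022727$
$\left(t + \left(\frac{B{\left(8 \right)}}{-46} + \frac{6}{-61}\right)\right)^{2} = \left(\frac{1}{44} + \left(\frac{\frac{1}{-1 + 8} \left(2 + 8\right)}{-46} + \frac{6}{-61}\right)\right)^{2} = \left(\frac{1}{44} + \left(\frac{1}{7} \cdot 10 \left(- \frac{1}{46}\right) + 6 \left(- \frac{1}{61}\right)\right)\right)^{2} = \left(\frac{1}{44} - \left(\frac{6}{61} - \frac{1}{7} \cdot 10 \left(- \frac{1}{46}\right)\right)\right)^{2} = \left(\frac{1}{44} + \left(\frac{10}{7} \left(- \frac{1}{46}\right) - \frac{6}{61}\right)\right)^{2} = \left(\frac{1}{44} - \frac{1271}{9821}\right)^{2} = \left(- \frac{46103}{432124}\right)^{2} = \frac{2125486609}{186731151376}$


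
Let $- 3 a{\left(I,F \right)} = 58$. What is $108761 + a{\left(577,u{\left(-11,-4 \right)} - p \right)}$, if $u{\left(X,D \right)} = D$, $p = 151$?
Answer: $\frac{326225}{3} \approx 1.0874 \cdot 10^{5}$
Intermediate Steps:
$a{\left(I,F \right)} = - \frac{58}{3}$ ($a{\left(I,F \right)} = \left(- \frac{1}{3}\right) 58 = - \frac{58}{3}$)
$108761 + a{\left(577,u{\left(-11,-4 \right)} - p \right)} = 108761 - \frac{58}{3} = \frac{326225}{3}$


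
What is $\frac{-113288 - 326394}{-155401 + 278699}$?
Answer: $- \frac{219841}{61649} \approx -3.566$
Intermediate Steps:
$\frac{-113288 - 326394}{-155401 + 278699} = - \frac{439682}{123298} = \left(-439682\right) \frac{1}{123298} = - \frac{219841}{61649}$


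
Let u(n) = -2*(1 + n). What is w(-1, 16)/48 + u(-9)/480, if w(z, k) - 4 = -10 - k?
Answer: -17/40 ≈ -0.42500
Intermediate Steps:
w(z, k) = -6 - k (w(z, k) = 4 + (-10 - k) = -6 - k)
u(n) = -2 - 2*n
w(-1, 16)/48 + u(-9)/480 = (-6 - 1*16)/48 + (-2 - 2*(-9))/480 = (-6 - 16)*(1/48) + (-2 + 18)*(1/480) = -22*1/48 + 16*(1/480) = -11/24 + 1/30 = -17/40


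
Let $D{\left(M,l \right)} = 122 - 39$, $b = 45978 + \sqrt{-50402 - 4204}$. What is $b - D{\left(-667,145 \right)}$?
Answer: $45895 + i \sqrt{54606} \approx 45895.0 + 233.68 i$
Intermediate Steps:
$b = 45978 + i \sqrt{54606}$ ($b = 45978 + \sqrt{-54606} = 45978 + i \sqrt{54606} \approx 45978.0 + 233.68 i$)
$D{\left(M,l \right)} = 83$
$b - D{\left(-667,145 \right)} = \left(45978 + i \sqrt{54606}\right) - 83 = 45895 + i \sqrt{54606}$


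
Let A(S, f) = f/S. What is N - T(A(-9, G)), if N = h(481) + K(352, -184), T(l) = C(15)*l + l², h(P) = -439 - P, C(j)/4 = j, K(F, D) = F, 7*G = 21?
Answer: -4933/9 ≈ -548.11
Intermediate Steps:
G = 3 (G = (⅐)*21 = 3)
C(j) = 4*j
T(l) = l² + 60*l (T(l) = (4*15)*l + l² = 60*l + l² = l² + 60*l)
N = -568 (N = (-439 - 1*481) + 352 = (-439 - 481) + 352 = -920 + 352 = -568)
N - T(A(-9, G)) = -568 - 3/(-9)*(60 + 3/(-9)) = -568 - 3*(-⅑)*(60 + 3*(-⅑)) = -568 - (-1)*(60 - ⅓)/3 = -568 - (-1)*179/(3*3) = -568 - 1*(-179/9) = -568 + 179/9 = -4933/9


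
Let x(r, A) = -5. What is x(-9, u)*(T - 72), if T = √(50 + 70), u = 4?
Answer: 360 - 10*√30 ≈ 305.23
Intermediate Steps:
T = 2*√30 (T = √120 = 2*√30 ≈ 10.954)
x(-9, u)*(T - 72) = -5*(2*√30 - 72) = -5*(-72 + 2*√30) = 360 - 10*√30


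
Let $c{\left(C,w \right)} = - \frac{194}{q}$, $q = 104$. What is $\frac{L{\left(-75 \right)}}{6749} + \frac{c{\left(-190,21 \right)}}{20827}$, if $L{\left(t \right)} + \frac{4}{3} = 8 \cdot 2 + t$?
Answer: $- \frac{197987683}{21927581988} \approx -0.0090292$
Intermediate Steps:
$L{\left(t \right)} = \frac{44}{3} + t$ ($L{\left(t \right)} = - \frac{4}{3} + \left(8 \cdot 2 + t\right) = - \frac{4}{3} + \left(16 + t\right) = \frac{44}{3} + t$)
$c{\left(C,w \right)} = - \frac{97}{52}$ ($c{\left(C,w \right)} = - \frac{194}{104} = \left(-194\right) \frac{1}{104} = - \frac{97}{52}$)
$\frac{L{\left(-75 \right)}}{6749} + \frac{c{\left(-190,21 \right)}}{20827} = \frac{\frac{44}{3} - 75}{6749} - \frac{97}{52 \cdot 20827} = \left(- \frac{181}{3}\right) \frac{1}{6749} - \frac{97}{1083004} = - \frac{181}{20247} - \frac{97}{1083004} = - \frac{197987683}{21927581988}$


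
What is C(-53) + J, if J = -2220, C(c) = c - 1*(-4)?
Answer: -2269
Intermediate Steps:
C(c) = 4 + c (C(c) = c + 4 = 4 + c)
C(-53) + J = (4 - 53) - 2220 = -49 - 2220 = -2269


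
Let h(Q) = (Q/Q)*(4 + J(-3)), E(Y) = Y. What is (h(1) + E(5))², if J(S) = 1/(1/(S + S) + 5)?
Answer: 71289/841 ≈ 84.767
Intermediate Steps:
J(S) = 1/(5 + 1/(2*S)) (J(S) = 1/(1/(2*S) + 5) = 1/(5 + 1/(2*S)))
h(Q) = 122/29 (h(Q) = (Q/Q)*(4 + 2*(-3)/(1 + 10*(-3))) = 1*(4 + 2*(-3)/(1 - 30)) = 1*(4 + 2*(-3)/(-29)) = 1*(4 + 2*(-3)*(-1/29)) = 1*(4 + 6/29) = 1*(122/29) = 122/29)
(h(1) + E(5))² = (122/29 + 5)² = (267/29)² = 71289/841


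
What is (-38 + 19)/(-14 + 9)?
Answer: 19/5 ≈ 3.8000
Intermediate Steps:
(-38 + 19)/(-14 + 9) = -19/(-5) = -1/5*(-19) = 19/5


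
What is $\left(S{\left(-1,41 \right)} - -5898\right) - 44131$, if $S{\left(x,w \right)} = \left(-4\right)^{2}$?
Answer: $-38217$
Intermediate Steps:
$S{\left(x,w \right)} = 16$
$\left(S{\left(-1,41 \right)} - -5898\right) - 44131 = \left(16 - -5898\right) - 44131 = \left(16 + 5898\right) - 44131 = 5914 - 44131 = -38217$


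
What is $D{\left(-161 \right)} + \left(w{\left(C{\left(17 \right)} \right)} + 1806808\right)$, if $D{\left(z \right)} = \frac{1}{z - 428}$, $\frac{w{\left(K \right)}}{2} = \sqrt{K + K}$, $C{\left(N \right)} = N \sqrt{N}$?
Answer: $\frac{1064209911}{589} + 2 \sqrt{2} \cdot 17^{\frac{3}{4}} \approx 1.8068 \cdot 10^{6}$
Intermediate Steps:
$C{\left(N \right)} = N^{\frac{3}{2}}$
$w{\left(K \right)} = 2 \sqrt{2} \sqrt{K}$ ($w{\left(K \right)} = 2 \sqrt{K + K} = 2 \sqrt{2 K} = 2 \sqrt{2} \sqrt{K}$)
$D{\left(z \right)} = \frac{1}{-428 + z}$
$D{\left(-161 \right)} + \left(w{\left(C{\left(17 \right)} \right)} + 1806808\right) = \frac{1}{-428 - 161} + \left(2 \sqrt{2} \sqrt{17^{\frac{3}{2}}} + 1806808\right) = \frac{1}{-589} + \left(2 \sqrt{2} \sqrt{17 \sqrt{17}} + 1806808\right) = - \frac{1}{589} + \left(2 \sqrt{2} \cdot 17^{\frac{3}{4}} + 1806808\right) = - \frac{1}{589} + \left(1806808 + 2 \sqrt{2} \cdot 17^{\frac{3}{4}}\right) = \frac{1064209911}{589} + 2 \sqrt{2} \cdot 17^{\frac{3}{4}}$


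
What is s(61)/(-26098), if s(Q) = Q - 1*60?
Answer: -1/26098 ≈ -3.8317e-5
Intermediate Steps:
s(Q) = -60 + Q (s(Q) = Q - 60 = -60 + Q)
s(61)/(-26098) = (-60 + 61)/(-26098) = 1*(-1/26098) = -1/26098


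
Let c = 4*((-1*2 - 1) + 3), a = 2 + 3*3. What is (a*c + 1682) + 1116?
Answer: 2798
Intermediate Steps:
a = 11 (a = 2 + 9 = 11)
c = 0 (c = 4*((-2 - 1) + 3) = 4*(-3 + 3) = 4*0 = 0)
(a*c + 1682) + 1116 = (11*0 + 1682) + 1116 = (0 + 1682) + 1116 = 1682 + 1116 = 2798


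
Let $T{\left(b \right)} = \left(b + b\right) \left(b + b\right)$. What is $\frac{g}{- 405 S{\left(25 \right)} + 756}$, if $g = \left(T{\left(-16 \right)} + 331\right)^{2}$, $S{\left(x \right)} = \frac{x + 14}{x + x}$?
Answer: $\frac{18360250}{4401} \approx 4171.8$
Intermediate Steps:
$T{\left(b \right)} = 4 b^{2}$ ($T{\left(b \right)} = 2 b 2 b = 4 b^{2}$)
$S{\left(x \right)} = \frac{14 + x}{2 x}$
$g = 1836025$ ($g = \left(4 \left(-16\right)^{2} + 331\right)^{2} = \left(4 \cdot 256 + 331\right)^{2} = \left(1024 + 331\right)^{2} = 1355^{2} = 1836025$)
$\frac{g}{- 405 S{\left(25 \right)} + 756} = \frac{1836025}{- 405 \frac{14 + 25}{2 \cdot 25} + 756} = \frac{1836025}{- 405 \cdot \frac{1}{2} \cdot \frac{1}{25} \cdot 39 + 756} = \frac{1836025}{\left(-405\right) \frac{39}{50} + 756} = \frac{1836025}{- \frac{3159}{10} + 756} = \frac{1836025}{\frac{4401}{10}} = 1836025 \cdot \frac{10}{4401} = \frac{18360250}{4401}$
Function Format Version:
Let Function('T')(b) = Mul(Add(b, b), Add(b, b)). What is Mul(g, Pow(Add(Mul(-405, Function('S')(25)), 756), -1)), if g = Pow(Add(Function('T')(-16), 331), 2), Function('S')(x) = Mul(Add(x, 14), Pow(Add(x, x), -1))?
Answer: Rational(18360250, 4401) ≈ 4171.8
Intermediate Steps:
Function('T')(b) = Mul(4, Pow(b, 2)) (Function('T')(b) = Mul(Mul(2, b), Mul(2, b)) = Mul(4, Pow(b, 2)))
Function('S')(x) = Mul(Rational(1, 2), Pow(x, -1), Add(14, x)) (Function('S')(x) = Mul(Add(14, x), Pow(Mul(2, x), -1)) = Mul(Add(14, x), Mul(Rational(1, 2), Pow(x, -1))) = Mul(Rational(1, 2), Pow(x, -1), Add(14, x)))
g = 1836025 (g = Pow(Add(Mul(4, Pow(-16, 2)), 331), 2) = Pow(Add(Mul(4, 256), 331), 2) = Pow(Add(1024, 331), 2) = Pow(1355, 2) = 1836025)
Mul(g, Pow(Add(Mul(-405, Function('S')(25)), 756), -1)) = Mul(1836025, Pow(Add(Mul(-405, Mul(Rational(1, 2), Pow(25, -1), Add(14, 25))), 756), -1)) = Mul(1836025, Pow(Add(Mul(-405, Mul(Rational(1, 2), Rational(1, 25), 39)), 756), -1)) = Mul(1836025, Pow(Add(Mul(-405, Rational(39, 50)), 756), -1)) = Mul(1836025, Pow(Add(Rational(-3159, 10), 756), -1)) = Mul(1836025, Pow(Rational(4401, 10), -1)) = Mul(1836025, Rational(10, 4401)) = Rational(18360250, 4401)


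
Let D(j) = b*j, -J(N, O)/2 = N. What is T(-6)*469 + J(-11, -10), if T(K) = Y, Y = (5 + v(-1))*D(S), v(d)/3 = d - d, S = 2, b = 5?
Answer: 23472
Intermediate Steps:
J(N, O) = -2*N
v(d) = 0 (v(d) = 3*(d - d) = 3*0 = 0)
D(j) = 5*j
Y = 50 (Y = (5 + 0)*(5*2) = 5*10 = 50)
T(K) = 50
T(-6)*469 + J(-11, -10) = 50*469 - 2*(-11) = 23450 + 22 = 23472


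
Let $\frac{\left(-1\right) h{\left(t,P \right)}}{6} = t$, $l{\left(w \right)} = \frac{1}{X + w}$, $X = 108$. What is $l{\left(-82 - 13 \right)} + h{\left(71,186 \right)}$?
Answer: $- \frac{5537}{13} \approx -425.92$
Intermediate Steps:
$l{\left(w \right)} = \frac{1}{108 + w}$
$h{\left(t,P \right)} = - 6 t$
$l{\left(-82 - 13 \right)} + h{\left(71,186 \right)} = \frac{1}{108 - 95} - 426 = \frac{1}{13} - 426 = - \frac{5537}{13}$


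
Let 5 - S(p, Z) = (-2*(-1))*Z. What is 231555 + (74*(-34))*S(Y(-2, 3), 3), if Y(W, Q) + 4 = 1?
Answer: 234071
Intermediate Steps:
Y(W, Q) = -3 (Y(W, Q) = -4 + 1 = -3)
S(p, Z) = 5 - 2*Z (S(p, Z) = 5 - (-2*(-1))*Z = 5 - 2*Z)
231555 + (74*(-34))*S(Y(-2, 3), 3) = 231555 + (74*(-34))*(5 - 2*3) = 231555 - 2516*(5 - 6) = 231555 - 2516*(-1) = 231555 + 2516 = 234071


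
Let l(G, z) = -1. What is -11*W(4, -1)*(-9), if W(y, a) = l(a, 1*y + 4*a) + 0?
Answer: -99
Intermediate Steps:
W(y, a) = -1 (W(y, a) = -1 + 0 = -1)
-11*W(4, -1)*(-9) = -11*(-1)*(-9) = 11*(-9) = -99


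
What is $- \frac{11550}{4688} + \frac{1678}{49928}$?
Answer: $- \frac{35550121}{14628904} \approx -2.4301$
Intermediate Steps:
$- \frac{11550}{4688} + \frac{1678}{49928} = \left(-11550\right) \frac{1}{4688} + 1678 \cdot \frac{1}{49928} = - \frac{5775}{2344} + \frac{839}{24964} = - \frac{35550121}{14628904}$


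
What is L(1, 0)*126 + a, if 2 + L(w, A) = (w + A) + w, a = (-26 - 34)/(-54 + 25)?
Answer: 60/29 ≈ 2.0690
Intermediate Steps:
a = 60/29 (a = -60/(-29) = -60*(-1/29) = 60/29 ≈ 2.0690)
L(w, A) = -2 + A + 2*w (L(w, A) = -2 + ((w + A) + w) = -2 + ((A + w) + w) = -2 + (A + 2*w) = -2 + A + 2*w)
L(1, 0)*126 + a = (-2 + 0 + 2*1)*126 + 60/29 = (-2 + 0 + 2)*126 + 60/29 = 0*126 + 60/29 = 0 + 60/29 = 60/29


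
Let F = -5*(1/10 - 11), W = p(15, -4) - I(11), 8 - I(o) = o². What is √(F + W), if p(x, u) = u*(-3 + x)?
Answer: √478/2 ≈ 10.932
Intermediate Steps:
I(o) = 8 - o²
W = 65 (W = -4*(-3 + 15) - (8 - 1*11²) = -4*12 - (8 - 1*121) = -48 - (8 - 121) = -48 - 1*(-113) = -48 + 113 = 65)
F = 109/2 (F = -5*(1*(⅒) - 11) = -5*(⅒ - 11) = -5*(-109/10) = 109/2 ≈ 54.500)
√(F + W) = √(109/2 + 65) = √(239/2) = √478/2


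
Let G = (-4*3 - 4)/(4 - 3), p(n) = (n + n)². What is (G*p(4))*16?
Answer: -16384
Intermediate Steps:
p(n) = 4*n² (p(n) = (2*n)² = 4*n²)
G = -16 (G = (-12 - 4)/1 = -16*1 = -16)
(G*p(4))*16 = -64*4²*16 = -64*16*16 = -16*64*16 = -1024*16 = -16384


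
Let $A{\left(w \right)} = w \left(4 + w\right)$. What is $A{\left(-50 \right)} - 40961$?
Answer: $-38661$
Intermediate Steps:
$A{\left(-50 \right)} - 40961 = - 50 \left(4 - 50\right) - 40961 = \left(-50\right) \left(-46\right) - 40961 = 2300 - 40961 = -38661$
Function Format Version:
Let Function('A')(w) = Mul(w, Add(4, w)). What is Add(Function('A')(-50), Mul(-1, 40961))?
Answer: -38661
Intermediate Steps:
Add(Function('A')(-50), Mul(-1, 40961)) = Add(Mul(-50, Add(4, -50)), Mul(-1, 40961)) = Add(Mul(-50, -46), -40961) = Add(2300, -40961) = -38661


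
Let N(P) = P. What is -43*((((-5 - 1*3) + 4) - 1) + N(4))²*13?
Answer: -559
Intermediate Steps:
-43*((((-5 - 1*3) + 4) - 1) + N(4))²*13 = -43*((((-5 - 1*3) + 4) - 1) + 4)²*13 = -43*((((-5 - 3) + 4) - 1) + 4)²*13 = -43*(((-8 + 4) - 1) + 4)²*13 = -43*((-4 - 1) + 4)²*13 = -43*(-5 + 4)²*13 = -43*(-1)²*13 = -43*1*13 = -43*13 = -559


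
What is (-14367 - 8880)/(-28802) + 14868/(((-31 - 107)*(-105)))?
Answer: 6072041/3312230 ≈ 1.8332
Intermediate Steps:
(-14367 - 8880)/(-28802) + 14868/(((-31 - 107)*(-105))) = -23247*(-1/28802) + 14868/((-138*(-105))) = 23247/28802 + 14868/14490 = 23247/28802 + 14868*(1/14490) = 23247/28802 + 118/115 = 6072041/3312230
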